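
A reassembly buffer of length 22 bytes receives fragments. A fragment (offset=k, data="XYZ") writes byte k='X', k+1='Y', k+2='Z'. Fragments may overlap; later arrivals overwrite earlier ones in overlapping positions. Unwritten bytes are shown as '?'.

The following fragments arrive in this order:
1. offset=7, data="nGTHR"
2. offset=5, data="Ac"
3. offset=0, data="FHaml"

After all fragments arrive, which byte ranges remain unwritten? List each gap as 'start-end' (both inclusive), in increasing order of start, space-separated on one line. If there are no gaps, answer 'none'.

Fragment 1: offset=7 len=5
Fragment 2: offset=5 len=2
Fragment 3: offset=0 len=5
Gaps: 12-21

Answer: 12-21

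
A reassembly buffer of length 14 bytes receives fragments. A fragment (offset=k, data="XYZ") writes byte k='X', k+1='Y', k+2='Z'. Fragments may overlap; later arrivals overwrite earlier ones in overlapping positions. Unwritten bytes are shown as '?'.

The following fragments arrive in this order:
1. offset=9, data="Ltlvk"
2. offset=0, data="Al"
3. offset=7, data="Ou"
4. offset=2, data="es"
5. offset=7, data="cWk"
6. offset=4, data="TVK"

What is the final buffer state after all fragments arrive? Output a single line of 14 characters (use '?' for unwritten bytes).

Fragment 1: offset=9 data="Ltlvk" -> buffer=?????????Ltlvk
Fragment 2: offset=0 data="Al" -> buffer=Al???????Ltlvk
Fragment 3: offset=7 data="Ou" -> buffer=Al?????OuLtlvk
Fragment 4: offset=2 data="es" -> buffer=Ales???OuLtlvk
Fragment 5: offset=7 data="cWk" -> buffer=Ales???cWktlvk
Fragment 6: offset=4 data="TVK" -> buffer=AlesTVKcWktlvk

Answer: AlesTVKcWktlvk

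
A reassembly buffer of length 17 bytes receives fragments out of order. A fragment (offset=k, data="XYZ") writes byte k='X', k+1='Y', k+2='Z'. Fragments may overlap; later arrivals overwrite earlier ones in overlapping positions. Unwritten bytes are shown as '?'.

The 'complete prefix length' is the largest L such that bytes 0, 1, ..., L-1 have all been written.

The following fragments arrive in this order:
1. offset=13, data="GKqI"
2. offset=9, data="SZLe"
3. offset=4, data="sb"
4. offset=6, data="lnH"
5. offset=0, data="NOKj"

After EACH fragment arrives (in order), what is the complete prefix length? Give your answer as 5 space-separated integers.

Fragment 1: offset=13 data="GKqI" -> buffer=?????????????GKqI -> prefix_len=0
Fragment 2: offset=9 data="SZLe" -> buffer=?????????SZLeGKqI -> prefix_len=0
Fragment 3: offset=4 data="sb" -> buffer=????sb???SZLeGKqI -> prefix_len=0
Fragment 4: offset=6 data="lnH" -> buffer=????sblnHSZLeGKqI -> prefix_len=0
Fragment 5: offset=0 data="NOKj" -> buffer=NOKjsblnHSZLeGKqI -> prefix_len=17

Answer: 0 0 0 0 17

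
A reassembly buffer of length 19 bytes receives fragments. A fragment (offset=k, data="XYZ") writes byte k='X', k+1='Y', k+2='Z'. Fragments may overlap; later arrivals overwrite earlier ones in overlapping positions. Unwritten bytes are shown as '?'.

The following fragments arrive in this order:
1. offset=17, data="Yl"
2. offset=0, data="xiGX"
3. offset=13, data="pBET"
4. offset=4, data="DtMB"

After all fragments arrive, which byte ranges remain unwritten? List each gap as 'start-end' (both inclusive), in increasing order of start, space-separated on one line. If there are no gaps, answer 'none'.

Answer: 8-12

Derivation:
Fragment 1: offset=17 len=2
Fragment 2: offset=0 len=4
Fragment 3: offset=13 len=4
Fragment 4: offset=4 len=4
Gaps: 8-12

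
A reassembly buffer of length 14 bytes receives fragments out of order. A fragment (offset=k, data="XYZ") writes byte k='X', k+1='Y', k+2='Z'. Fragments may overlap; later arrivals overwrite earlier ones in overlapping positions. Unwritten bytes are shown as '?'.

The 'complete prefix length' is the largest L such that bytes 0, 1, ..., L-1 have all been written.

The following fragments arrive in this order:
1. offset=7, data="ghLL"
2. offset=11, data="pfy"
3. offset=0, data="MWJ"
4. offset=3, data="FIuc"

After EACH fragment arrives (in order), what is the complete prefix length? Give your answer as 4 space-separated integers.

Fragment 1: offset=7 data="ghLL" -> buffer=???????ghLL??? -> prefix_len=0
Fragment 2: offset=11 data="pfy" -> buffer=???????ghLLpfy -> prefix_len=0
Fragment 3: offset=0 data="MWJ" -> buffer=MWJ????ghLLpfy -> prefix_len=3
Fragment 4: offset=3 data="FIuc" -> buffer=MWJFIucghLLpfy -> prefix_len=14

Answer: 0 0 3 14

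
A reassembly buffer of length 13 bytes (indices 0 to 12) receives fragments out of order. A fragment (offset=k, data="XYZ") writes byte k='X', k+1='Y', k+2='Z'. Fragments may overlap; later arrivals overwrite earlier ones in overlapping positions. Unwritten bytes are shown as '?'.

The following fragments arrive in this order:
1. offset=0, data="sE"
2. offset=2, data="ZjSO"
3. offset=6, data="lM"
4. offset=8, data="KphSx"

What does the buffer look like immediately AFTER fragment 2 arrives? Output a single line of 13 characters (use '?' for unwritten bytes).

Fragment 1: offset=0 data="sE" -> buffer=sE???????????
Fragment 2: offset=2 data="ZjSO" -> buffer=sEZjSO???????

Answer: sEZjSO???????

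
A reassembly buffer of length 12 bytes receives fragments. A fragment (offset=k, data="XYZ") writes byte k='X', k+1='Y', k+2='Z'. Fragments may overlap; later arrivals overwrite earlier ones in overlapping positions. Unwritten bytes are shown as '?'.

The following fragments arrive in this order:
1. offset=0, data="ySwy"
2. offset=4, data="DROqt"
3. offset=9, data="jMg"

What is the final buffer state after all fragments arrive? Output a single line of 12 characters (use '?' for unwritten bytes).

Fragment 1: offset=0 data="ySwy" -> buffer=ySwy????????
Fragment 2: offset=4 data="DROqt" -> buffer=ySwyDROqt???
Fragment 3: offset=9 data="jMg" -> buffer=ySwyDROqtjMg

Answer: ySwyDROqtjMg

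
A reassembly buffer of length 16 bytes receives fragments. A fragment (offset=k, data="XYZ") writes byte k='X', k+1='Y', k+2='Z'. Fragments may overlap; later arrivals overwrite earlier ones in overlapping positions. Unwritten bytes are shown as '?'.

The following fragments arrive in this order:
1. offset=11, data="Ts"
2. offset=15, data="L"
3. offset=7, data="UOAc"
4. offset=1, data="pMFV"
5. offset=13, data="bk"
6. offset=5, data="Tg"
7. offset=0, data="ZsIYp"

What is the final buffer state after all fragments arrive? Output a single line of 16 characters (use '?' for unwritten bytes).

Answer: ZsIYpTgUOAcTsbkL

Derivation:
Fragment 1: offset=11 data="Ts" -> buffer=???????????Ts???
Fragment 2: offset=15 data="L" -> buffer=???????????Ts??L
Fragment 3: offset=7 data="UOAc" -> buffer=???????UOAcTs??L
Fragment 4: offset=1 data="pMFV" -> buffer=?pMFV??UOAcTs??L
Fragment 5: offset=13 data="bk" -> buffer=?pMFV??UOAcTsbkL
Fragment 6: offset=5 data="Tg" -> buffer=?pMFVTgUOAcTsbkL
Fragment 7: offset=0 data="ZsIYp" -> buffer=ZsIYpTgUOAcTsbkL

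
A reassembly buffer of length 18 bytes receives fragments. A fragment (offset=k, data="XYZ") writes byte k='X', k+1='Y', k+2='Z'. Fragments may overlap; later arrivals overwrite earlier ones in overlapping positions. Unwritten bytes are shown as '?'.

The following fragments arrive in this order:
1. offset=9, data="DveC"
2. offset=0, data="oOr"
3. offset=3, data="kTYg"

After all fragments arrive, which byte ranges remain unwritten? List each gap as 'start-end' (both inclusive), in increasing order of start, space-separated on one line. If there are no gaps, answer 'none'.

Fragment 1: offset=9 len=4
Fragment 2: offset=0 len=3
Fragment 3: offset=3 len=4
Gaps: 7-8 13-17

Answer: 7-8 13-17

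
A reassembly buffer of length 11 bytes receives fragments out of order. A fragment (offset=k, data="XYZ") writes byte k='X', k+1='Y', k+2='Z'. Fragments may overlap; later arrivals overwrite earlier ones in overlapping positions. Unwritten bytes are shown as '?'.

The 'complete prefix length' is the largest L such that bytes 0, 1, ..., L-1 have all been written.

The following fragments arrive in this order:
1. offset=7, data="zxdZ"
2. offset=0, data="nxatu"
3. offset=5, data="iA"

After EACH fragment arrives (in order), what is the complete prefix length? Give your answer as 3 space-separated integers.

Answer: 0 5 11

Derivation:
Fragment 1: offset=7 data="zxdZ" -> buffer=???????zxdZ -> prefix_len=0
Fragment 2: offset=0 data="nxatu" -> buffer=nxatu??zxdZ -> prefix_len=5
Fragment 3: offset=5 data="iA" -> buffer=nxatuiAzxdZ -> prefix_len=11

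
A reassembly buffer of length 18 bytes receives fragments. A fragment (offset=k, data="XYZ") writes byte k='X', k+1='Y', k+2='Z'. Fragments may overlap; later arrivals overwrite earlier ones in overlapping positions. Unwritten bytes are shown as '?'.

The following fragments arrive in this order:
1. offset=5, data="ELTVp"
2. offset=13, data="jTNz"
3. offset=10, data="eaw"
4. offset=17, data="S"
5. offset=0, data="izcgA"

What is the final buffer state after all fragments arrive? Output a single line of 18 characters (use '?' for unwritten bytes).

Answer: izcgAELTVpeawjTNzS

Derivation:
Fragment 1: offset=5 data="ELTVp" -> buffer=?????ELTVp????????
Fragment 2: offset=13 data="jTNz" -> buffer=?????ELTVp???jTNz?
Fragment 3: offset=10 data="eaw" -> buffer=?????ELTVpeawjTNz?
Fragment 4: offset=17 data="S" -> buffer=?????ELTVpeawjTNzS
Fragment 5: offset=0 data="izcgA" -> buffer=izcgAELTVpeawjTNzS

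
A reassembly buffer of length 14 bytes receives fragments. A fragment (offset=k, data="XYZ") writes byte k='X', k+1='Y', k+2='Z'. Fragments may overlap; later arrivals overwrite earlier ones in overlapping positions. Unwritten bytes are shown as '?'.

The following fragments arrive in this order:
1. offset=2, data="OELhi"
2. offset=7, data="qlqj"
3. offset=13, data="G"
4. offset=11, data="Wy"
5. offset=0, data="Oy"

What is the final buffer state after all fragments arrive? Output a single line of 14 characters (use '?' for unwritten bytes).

Fragment 1: offset=2 data="OELhi" -> buffer=??OELhi???????
Fragment 2: offset=7 data="qlqj" -> buffer=??OELhiqlqj???
Fragment 3: offset=13 data="G" -> buffer=??OELhiqlqj??G
Fragment 4: offset=11 data="Wy" -> buffer=??OELhiqlqjWyG
Fragment 5: offset=0 data="Oy" -> buffer=OyOELhiqlqjWyG

Answer: OyOELhiqlqjWyG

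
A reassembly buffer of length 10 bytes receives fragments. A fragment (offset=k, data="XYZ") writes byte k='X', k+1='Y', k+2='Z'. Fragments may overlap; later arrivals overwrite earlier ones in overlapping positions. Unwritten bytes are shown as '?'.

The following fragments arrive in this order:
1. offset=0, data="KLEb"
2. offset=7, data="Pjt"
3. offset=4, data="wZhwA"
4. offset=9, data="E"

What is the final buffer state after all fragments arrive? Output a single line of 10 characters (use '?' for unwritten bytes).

Fragment 1: offset=0 data="KLEb" -> buffer=KLEb??????
Fragment 2: offset=7 data="Pjt" -> buffer=KLEb???Pjt
Fragment 3: offset=4 data="wZhwA" -> buffer=KLEbwZhwAt
Fragment 4: offset=9 data="E" -> buffer=KLEbwZhwAE

Answer: KLEbwZhwAE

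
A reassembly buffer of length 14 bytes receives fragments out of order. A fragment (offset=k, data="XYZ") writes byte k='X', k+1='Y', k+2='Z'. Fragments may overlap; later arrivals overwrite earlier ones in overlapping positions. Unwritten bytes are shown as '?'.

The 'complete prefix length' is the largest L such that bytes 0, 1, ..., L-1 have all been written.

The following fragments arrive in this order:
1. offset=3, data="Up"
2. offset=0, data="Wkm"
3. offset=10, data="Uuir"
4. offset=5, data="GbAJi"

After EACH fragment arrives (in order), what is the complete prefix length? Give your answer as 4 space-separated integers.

Fragment 1: offset=3 data="Up" -> buffer=???Up????????? -> prefix_len=0
Fragment 2: offset=0 data="Wkm" -> buffer=WkmUp????????? -> prefix_len=5
Fragment 3: offset=10 data="Uuir" -> buffer=WkmUp?????Uuir -> prefix_len=5
Fragment 4: offset=5 data="GbAJi" -> buffer=WkmUpGbAJiUuir -> prefix_len=14

Answer: 0 5 5 14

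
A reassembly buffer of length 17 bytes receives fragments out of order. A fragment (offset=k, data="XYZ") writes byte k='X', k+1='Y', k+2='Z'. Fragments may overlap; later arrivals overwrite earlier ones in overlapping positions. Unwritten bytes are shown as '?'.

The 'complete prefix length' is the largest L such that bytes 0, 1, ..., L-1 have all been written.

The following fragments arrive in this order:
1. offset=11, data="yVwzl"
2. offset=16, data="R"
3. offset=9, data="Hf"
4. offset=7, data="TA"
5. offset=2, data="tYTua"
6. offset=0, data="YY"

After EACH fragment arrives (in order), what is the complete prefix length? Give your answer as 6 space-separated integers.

Answer: 0 0 0 0 0 17

Derivation:
Fragment 1: offset=11 data="yVwzl" -> buffer=???????????yVwzl? -> prefix_len=0
Fragment 2: offset=16 data="R" -> buffer=???????????yVwzlR -> prefix_len=0
Fragment 3: offset=9 data="Hf" -> buffer=?????????HfyVwzlR -> prefix_len=0
Fragment 4: offset=7 data="TA" -> buffer=???????TAHfyVwzlR -> prefix_len=0
Fragment 5: offset=2 data="tYTua" -> buffer=??tYTuaTAHfyVwzlR -> prefix_len=0
Fragment 6: offset=0 data="YY" -> buffer=YYtYTuaTAHfyVwzlR -> prefix_len=17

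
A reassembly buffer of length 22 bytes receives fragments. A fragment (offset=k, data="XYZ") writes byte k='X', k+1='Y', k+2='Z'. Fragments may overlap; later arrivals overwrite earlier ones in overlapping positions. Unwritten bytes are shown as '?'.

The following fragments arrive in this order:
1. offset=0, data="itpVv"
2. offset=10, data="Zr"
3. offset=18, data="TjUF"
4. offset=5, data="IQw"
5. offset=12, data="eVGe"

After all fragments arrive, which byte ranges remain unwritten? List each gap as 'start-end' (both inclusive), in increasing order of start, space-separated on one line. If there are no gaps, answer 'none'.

Answer: 8-9 16-17

Derivation:
Fragment 1: offset=0 len=5
Fragment 2: offset=10 len=2
Fragment 3: offset=18 len=4
Fragment 4: offset=5 len=3
Fragment 5: offset=12 len=4
Gaps: 8-9 16-17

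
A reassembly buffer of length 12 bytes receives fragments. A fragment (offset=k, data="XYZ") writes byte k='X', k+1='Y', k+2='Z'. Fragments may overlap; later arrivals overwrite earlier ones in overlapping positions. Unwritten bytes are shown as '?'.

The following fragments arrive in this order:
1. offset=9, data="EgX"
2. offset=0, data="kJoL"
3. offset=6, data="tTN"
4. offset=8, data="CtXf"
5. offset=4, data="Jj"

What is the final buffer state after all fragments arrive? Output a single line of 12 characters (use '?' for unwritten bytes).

Fragment 1: offset=9 data="EgX" -> buffer=?????????EgX
Fragment 2: offset=0 data="kJoL" -> buffer=kJoL?????EgX
Fragment 3: offset=6 data="tTN" -> buffer=kJoL??tTNEgX
Fragment 4: offset=8 data="CtXf" -> buffer=kJoL??tTCtXf
Fragment 5: offset=4 data="Jj" -> buffer=kJoLJjtTCtXf

Answer: kJoLJjtTCtXf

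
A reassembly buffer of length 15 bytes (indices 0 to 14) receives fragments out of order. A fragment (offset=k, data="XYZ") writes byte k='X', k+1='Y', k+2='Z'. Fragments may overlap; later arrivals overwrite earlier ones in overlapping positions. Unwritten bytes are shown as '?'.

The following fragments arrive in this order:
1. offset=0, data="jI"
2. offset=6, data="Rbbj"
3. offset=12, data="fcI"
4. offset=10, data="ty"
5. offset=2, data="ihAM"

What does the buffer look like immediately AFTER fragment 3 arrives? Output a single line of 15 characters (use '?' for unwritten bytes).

Answer: jI????Rbbj??fcI

Derivation:
Fragment 1: offset=0 data="jI" -> buffer=jI?????????????
Fragment 2: offset=6 data="Rbbj" -> buffer=jI????Rbbj?????
Fragment 3: offset=12 data="fcI" -> buffer=jI????Rbbj??fcI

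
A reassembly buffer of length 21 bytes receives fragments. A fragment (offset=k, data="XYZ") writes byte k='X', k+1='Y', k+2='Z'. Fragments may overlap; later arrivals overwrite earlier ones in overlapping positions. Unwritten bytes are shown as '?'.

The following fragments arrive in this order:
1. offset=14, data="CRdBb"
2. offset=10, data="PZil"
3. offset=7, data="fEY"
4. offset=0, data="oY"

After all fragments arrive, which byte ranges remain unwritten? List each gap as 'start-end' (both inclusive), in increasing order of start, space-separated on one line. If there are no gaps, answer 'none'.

Fragment 1: offset=14 len=5
Fragment 2: offset=10 len=4
Fragment 3: offset=7 len=3
Fragment 4: offset=0 len=2
Gaps: 2-6 19-20

Answer: 2-6 19-20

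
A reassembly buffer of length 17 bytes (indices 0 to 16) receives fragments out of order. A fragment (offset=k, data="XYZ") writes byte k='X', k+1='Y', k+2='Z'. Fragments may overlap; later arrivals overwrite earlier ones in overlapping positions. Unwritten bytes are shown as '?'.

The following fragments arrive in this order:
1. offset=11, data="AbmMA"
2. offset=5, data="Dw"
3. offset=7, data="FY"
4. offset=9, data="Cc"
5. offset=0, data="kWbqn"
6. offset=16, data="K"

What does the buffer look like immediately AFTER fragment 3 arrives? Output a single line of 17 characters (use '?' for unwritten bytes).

Answer: ?????DwFY??AbmMA?

Derivation:
Fragment 1: offset=11 data="AbmMA" -> buffer=???????????AbmMA?
Fragment 2: offset=5 data="Dw" -> buffer=?????Dw????AbmMA?
Fragment 3: offset=7 data="FY" -> buffer=?????DwFY??AbmMA?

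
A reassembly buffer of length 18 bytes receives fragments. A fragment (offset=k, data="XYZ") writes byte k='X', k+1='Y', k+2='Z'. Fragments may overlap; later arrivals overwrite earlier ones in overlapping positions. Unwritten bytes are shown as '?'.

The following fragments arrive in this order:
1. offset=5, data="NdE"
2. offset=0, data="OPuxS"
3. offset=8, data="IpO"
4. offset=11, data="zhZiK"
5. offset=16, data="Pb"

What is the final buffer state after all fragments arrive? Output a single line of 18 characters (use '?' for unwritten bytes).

Fragment 1: offset=5 data="NdE" -> buffer=?????NdE??????????
Fragment 2: offset=0 data="OPuxS" -> buffer=OPuxSNdE??????????
Fragment 3: offset=8 data="IpO" -> buffer=OPuxSNdEIpO???????
Fragment 4: offset=11 data="zhZiK" -> buffer=OPuxSNdEIpOzhZiK??
Fragment 5: offset=16 data="Pb" -> buffer=OPuxSNdEIpOzhZiKPb

Answer: OPuxSNdEIpOzhZiKPb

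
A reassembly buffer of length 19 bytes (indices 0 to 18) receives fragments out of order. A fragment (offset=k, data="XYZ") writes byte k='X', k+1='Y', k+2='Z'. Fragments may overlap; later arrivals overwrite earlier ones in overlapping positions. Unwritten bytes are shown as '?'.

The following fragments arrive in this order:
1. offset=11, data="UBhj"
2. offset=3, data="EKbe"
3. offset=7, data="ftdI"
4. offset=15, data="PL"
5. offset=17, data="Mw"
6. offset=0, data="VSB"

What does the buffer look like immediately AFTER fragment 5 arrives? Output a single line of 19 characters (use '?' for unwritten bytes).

Answer: ???EKbeftdIUBhjPLMw

Derivation:
Fragment 1: offset=11 data="UBhj" -> buffer=???????????UBhj????
Fragment 2: offset=3 data="EKbe" -> buffer=???EKbe????UBhj????
Fragment 3: offset=7 data="ftdI" -> buffer=???EKbeftdIUBhj????
Fragment 4: offset=15 data="PL" -> buffer=???EKbeftdIUBhjPL??
Fragment 5: offset=17 data="Mw" -> buffer=???EKbeftdIUBhjPLMw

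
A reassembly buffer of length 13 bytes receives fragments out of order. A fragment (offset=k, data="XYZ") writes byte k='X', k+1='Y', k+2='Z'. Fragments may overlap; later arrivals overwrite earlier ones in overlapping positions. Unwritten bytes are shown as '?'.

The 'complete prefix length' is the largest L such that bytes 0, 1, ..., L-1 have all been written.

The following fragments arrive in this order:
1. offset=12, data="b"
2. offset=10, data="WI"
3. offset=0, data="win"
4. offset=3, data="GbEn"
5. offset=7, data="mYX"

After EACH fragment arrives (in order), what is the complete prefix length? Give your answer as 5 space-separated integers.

Answer: 0 0 3 7 13

Derivation:
Fragment 1: offset=12 data="b" -> buffer=????????????b -> prefix_len=0
Fragment 2: offset=10 data="WI" -> buffer=??????????WIb -> prefix_len=0
Fragment 3: offset=0 data="win" -> buffer=win???????WIb -> prefix_len=3
Fragment 4: offset=3 data="GbEn" -> buffer=winGbEn???WIb -> prefix_len=7
Fragment 5: offset=7 data="mYX" -> buffer=winGbEnmYXWIb -> prefix_len=13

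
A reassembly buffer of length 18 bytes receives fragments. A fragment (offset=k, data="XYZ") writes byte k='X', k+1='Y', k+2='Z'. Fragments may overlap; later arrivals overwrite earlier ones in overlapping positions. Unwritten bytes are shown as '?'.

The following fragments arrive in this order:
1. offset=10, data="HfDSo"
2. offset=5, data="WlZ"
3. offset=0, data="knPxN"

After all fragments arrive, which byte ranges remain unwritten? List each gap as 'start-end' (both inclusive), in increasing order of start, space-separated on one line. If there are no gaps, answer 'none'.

Fragment 1: offset=10 len=5
Fragment 2: offset=5 len=3
Fragment 3: offset=0 len=5
Gaps: 8-9 15-17

Answer: 8-9 15-17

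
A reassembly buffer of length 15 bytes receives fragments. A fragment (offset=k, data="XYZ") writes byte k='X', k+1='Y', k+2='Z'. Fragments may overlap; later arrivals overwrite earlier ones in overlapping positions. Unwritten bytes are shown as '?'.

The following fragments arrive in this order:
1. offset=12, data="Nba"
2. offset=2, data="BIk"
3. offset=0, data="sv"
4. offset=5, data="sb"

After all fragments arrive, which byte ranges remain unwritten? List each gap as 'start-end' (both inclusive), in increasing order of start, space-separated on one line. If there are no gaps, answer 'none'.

Fragment 1: offset=12 len=3
Fragment 2: offset=2 len=3
Fragment 3: offset=0 len=2
Fragment 4: offset=5 len=2
Gaps: 7-11

Answer: 7-11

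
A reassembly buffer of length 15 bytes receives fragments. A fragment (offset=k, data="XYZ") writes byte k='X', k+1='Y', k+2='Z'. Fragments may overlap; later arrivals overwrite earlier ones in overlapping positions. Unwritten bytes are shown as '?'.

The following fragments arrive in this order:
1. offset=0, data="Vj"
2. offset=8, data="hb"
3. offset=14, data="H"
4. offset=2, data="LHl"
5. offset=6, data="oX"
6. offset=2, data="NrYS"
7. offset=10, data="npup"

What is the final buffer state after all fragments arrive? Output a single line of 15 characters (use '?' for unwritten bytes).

Fragment 1: offset=0 data="Vj" -> buffer=Vj?????????????
Fragment 2: offset=8 data="hb" -> buffer=Vj??????hb?????
Fragment 3: offset=14 data="H" -> buffer=Vj??????hb????H
Fragment 4: offset=2 data="LHl" -> buffer=VjLHl???hb????H
Fragment 5: offset=6 data="oX" -> buffer=VjLHl?oXhb????H
Fragment 6: offset=2 data="NrYS" -> buffer=VjNrYSoXhb????H
Fragment 7: offset=10 data="npup" -> buffer=VjNrYSoXhbnpupH

Answer: VjNrYSoXhbnpupH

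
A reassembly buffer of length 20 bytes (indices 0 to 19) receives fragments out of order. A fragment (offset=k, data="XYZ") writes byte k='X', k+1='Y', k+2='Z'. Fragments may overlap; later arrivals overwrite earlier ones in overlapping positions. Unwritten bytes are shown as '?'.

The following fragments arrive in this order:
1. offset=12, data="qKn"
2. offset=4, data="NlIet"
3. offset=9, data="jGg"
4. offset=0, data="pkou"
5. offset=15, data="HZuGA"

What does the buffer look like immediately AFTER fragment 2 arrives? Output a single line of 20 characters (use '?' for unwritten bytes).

Fragment 1: offset=12 data="qKn" -> buffer=????????????qKn?????
Fragment 2: offset=4 data="NlIet" -> buffer=????NlIet???qKn?????

Answer: ????NlIet???qKn?????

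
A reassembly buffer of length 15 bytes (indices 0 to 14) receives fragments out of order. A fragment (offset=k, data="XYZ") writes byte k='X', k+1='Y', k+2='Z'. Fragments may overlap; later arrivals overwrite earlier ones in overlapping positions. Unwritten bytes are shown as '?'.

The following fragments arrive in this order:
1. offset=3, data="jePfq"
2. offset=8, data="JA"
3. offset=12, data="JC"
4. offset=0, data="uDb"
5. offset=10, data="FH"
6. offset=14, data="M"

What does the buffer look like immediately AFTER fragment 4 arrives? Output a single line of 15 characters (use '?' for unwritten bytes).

Fragment 1: offset=3 data="jePfq" -> buffer=???jePfq???????
Fragment 2: offset=8 data="JA" -> buffer=???jePfqJA?????
Fragment 3: offset=12 data="JC" -> buffer=???jePfqJA??JC?
Fragment 4: offset=0 data="uDb" -> buffer=uDbjePfqJA??JC?

Answer: uDbjePfqJA??JC?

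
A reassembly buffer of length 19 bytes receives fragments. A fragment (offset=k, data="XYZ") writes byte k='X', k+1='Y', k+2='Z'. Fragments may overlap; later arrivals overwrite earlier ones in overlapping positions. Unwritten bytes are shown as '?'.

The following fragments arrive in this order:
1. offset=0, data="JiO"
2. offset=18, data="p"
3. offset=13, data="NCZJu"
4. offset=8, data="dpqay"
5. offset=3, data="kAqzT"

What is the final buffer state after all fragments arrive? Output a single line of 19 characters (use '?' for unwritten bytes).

Fragment 1: offset=0 data="JiO" -> buffer=JiO????????????????
Fragment 2: offset=18 data="p" -> buffer=JiO???????????????p
Fragment 3: offset=13 data="NCZJu" -> buffer=JiO??????????NCZJup
Fragment 4: offset=8 data="dpqay" -> buffer=JiO?????dpqayNCZJup
Fragment 5: offset=3 data="kAqzT" -> buffer=JiOkAqzTdpqayNCZJup

Answer: JiOkAqzTdpqayNCZJup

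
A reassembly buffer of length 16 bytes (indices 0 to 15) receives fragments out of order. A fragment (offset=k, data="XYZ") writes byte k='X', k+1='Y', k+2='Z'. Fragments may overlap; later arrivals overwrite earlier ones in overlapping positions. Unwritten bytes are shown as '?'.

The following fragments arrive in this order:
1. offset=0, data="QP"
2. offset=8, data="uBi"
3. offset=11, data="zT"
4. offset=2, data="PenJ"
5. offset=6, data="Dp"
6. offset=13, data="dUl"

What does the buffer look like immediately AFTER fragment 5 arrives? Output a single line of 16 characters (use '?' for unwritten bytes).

Fragment 1: offset=0 data="QP" -> buffer=QP??????????????
Fragment 2: offset=8 data="uBi" -> buffer=QP??????uBi?????
Fragment 3: offset=11 data="zT" -> buffer=QP??????uBizT???
Fragment 4: offset=2 data="PenJ" -> buffer=QPPenJ??uBizT???
Fragment 5: offset=6 data="Dp" -> buffer=QPPenJDpuBizT???

Answer: QPPenJDpuBizT???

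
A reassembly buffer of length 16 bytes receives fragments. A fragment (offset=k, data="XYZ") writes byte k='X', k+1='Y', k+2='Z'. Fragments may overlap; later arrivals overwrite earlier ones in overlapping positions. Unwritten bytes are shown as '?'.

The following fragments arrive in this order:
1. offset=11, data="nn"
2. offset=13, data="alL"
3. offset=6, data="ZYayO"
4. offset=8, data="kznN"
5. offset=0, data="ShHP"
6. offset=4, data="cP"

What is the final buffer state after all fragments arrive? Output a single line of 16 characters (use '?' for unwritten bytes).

Answer: ShHPcPZYkznNnalL

Derivation:
Fragment 1: offset=11 data="nn" -> buffer=???????????nn???
Fragment 2: offset=13 data="alL" -> buffer=???????????nnalL
Fragment 3: offset=6 data="ZYayO" -> buffer=??????ZYayOnnalL
Fragment 4: offset=8 data="kznN" -> buffer=??????ZYkznNnalL
Fragment 5: offset=0 data="ShHP" -> buffer=ShHP??ZYkznNnalL
Fragment 6: offset=4 data="cP" -> buffer=ShHPcPZYkznNnalL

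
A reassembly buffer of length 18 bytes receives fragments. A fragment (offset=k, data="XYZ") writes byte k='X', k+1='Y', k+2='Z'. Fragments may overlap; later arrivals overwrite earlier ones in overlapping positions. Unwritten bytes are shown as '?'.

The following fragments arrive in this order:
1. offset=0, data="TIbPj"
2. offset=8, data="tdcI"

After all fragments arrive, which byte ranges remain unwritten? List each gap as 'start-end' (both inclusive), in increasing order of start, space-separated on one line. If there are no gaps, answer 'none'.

Answer: 5-7 12-17

Derivation:
Fragment 1: offset=0 len=5
Fragment 2: offset=8 len=4
Gaps: 5-7 12-17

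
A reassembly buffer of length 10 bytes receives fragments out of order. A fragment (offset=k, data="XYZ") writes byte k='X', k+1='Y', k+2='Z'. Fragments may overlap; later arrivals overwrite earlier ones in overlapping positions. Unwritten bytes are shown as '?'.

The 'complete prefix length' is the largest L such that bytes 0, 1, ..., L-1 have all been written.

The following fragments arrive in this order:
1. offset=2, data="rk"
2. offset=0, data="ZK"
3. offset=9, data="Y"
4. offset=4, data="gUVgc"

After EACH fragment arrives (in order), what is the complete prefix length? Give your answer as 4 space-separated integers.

Answer: 0 4 4 10

Derivation:
Fragment 1: offset=2 data="rk" -> buffer=??rk?????? -> prefix_len=0
Fragment 2: offset=0 data="ZK" -> buffer=ZKrk?????? -> prefix_len=4
Fragment 3: offset=9 data="Y" -> buffer=ZKrk?????Y -> prefix_len=4
Fragment 4: offset=4 data="gUVgc" -> buffer=ZKrkgUVgcY -> prefix_len=10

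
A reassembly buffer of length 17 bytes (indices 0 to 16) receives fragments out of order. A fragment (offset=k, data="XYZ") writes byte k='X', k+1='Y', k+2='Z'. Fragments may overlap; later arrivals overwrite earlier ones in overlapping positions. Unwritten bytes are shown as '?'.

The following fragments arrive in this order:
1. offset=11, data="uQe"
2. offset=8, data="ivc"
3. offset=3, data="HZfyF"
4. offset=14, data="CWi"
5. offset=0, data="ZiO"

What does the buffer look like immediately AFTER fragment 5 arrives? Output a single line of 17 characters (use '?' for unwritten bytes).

Fragment 1: offset=11 data="uQe" -> buffer=???????????uQe???
Fragment 2: offset=8 data="ivc" -> buffer=????????ivcuQe???
Fragment 3: offset=3 data="HZfyF" -> buffer=???HZfyFivcuQe???
Fragment 4: offset=14 data="CWi" -> buffer=???HZfyFivcuQeCWi
Fragment 5: offset=0 data="ZiO" -> buffer=ZiOHZfyFivcuQeCWi

Answer: ZiOHZfyFivcuQeCWi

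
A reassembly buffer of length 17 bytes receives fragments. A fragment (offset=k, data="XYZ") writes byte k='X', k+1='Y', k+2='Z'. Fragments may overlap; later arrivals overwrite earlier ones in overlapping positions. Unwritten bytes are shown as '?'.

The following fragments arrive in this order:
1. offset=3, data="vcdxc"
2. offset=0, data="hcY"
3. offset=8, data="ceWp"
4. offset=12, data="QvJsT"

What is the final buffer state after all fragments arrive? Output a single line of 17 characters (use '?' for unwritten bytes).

Answer: hcYvcdxcceWpQvJsT

Derivation:
Fragment 1: offset=3 data="vcdxc" -> buffer=???vcdxc?????????
Fragment 2: offset=0 data="hcY" -> buffer=hcYvcdxc?????????
Fragment 3: offset=8 data="ceWp" -> buffer=hcYvcdxcceWp?????
Fragment 4: offset=12 data="QvJsT" -> buffer=hcYvcdxcceWpQvJsT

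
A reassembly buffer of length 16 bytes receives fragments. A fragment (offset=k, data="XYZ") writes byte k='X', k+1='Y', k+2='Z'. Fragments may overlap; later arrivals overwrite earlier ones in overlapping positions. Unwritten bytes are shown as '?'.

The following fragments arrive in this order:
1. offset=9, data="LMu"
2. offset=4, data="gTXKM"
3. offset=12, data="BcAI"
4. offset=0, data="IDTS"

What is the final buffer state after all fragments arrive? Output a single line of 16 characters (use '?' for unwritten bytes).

Answer: IDTSgTXKMLMuBcAI

Derivation:
Fragment 1: offset=9 data="LMu" -> buffer=?????????LMu????
Fragment 2: offset=4 data="gTXKM" -> buffer=????gTXKMLMu????
Fragment 3: offset=12 data="BcAI" -> buffer=????gTXKMLMuBcAI
Fragment 4: offset=0 data="IDTS" -> buffer=IDTSgTXKMLMuBcAI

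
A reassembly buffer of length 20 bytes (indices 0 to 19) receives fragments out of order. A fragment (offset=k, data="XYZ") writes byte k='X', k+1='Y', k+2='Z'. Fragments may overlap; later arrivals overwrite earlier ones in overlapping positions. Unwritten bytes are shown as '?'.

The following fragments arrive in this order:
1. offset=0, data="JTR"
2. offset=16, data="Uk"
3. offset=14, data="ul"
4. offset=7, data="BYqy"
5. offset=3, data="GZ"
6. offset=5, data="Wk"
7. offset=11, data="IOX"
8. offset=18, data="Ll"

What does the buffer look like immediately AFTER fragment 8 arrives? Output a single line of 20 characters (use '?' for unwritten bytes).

Fragment 1: offset=0 data="JTR" -> buffer=JTR?????????????????
Fragment 2: offset=16 data="Uk" -> buffer=JTR?????????????Uk??
Fragment 3: offset=14 data="ul" -> buffer=JTR???????????ulUk??
Fragment 4: offset=7 data="BYqy" -> buffer=JTR????BYqy???ulUk??
Fragment 5: offset=3 data="GZ" -> buffer=JTRGZ??BYqy???ulUk??
Fragment 6: offset=5 data="Wk" -> buffer=JTRGZWkBYqy???ulUk??
Fragment 7: offset=11 data="IOX" -> buffer=JTRGZWkBYqyIOXulUk??
Fragment 8: offset=18 data="Ll" -> buffer=JTRGZWkBYqyIOXulUkLl

Answer: JTRGZWkBYqyIOXulUkLl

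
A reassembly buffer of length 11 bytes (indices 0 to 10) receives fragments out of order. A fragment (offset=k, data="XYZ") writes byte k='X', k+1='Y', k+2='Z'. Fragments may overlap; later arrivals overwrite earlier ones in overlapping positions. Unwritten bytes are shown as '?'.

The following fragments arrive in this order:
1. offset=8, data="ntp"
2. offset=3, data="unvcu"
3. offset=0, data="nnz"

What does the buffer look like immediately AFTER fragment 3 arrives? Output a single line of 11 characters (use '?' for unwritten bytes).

Answer: nnzunvcuntp

Derivation:
Fragment 1: offset=8 data="ntp" -> buffer=????????ntp
Fragment 2: offset=3 data="unvcu" -> buffer=???unvcuntp
Fragment 3: offset=0 data="nnz" -> buffer=nnzunvcuntp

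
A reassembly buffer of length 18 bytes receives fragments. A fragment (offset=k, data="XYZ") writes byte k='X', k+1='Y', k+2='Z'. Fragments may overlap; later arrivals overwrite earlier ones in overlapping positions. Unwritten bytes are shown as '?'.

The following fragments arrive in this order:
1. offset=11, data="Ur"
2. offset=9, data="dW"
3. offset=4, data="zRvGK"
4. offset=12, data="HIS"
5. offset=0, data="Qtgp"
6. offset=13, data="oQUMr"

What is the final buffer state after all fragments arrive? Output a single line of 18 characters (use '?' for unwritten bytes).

Answer: QtgpzRvGKdWUHoQUMr

Derivation:
Fragment 1: offset=11 data="Ur" -> buffer=???????????Ur?????
Fragment 2: offset=9 data="dW" -> buffer=?????????dWUr?????
Fragment 3: offset=4 data="zRvGK" -> buffer=????zRvGKdWUr?????
Fragment 4: offset=12 data="HIS" -> buffer=????zRvGKdWUHIS???
Fragment 5: offset=0 data="Qtgp" -> buffer=QtgpzRvGKdWUHIS???
Fragment 6: offset=13 data="oQUMr" -> buffer=QtgpzRvGKdWUHoQUMr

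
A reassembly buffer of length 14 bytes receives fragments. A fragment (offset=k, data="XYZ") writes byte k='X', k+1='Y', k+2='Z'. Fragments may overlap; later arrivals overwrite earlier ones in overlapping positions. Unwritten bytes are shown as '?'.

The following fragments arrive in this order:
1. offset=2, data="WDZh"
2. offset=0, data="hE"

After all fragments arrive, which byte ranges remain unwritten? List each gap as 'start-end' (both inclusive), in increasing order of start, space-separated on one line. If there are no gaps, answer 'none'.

Fragment 1: offset=2 len=4
Fragment 2: offset=0 len=2
Gaps: 6-13

Answer: 6-13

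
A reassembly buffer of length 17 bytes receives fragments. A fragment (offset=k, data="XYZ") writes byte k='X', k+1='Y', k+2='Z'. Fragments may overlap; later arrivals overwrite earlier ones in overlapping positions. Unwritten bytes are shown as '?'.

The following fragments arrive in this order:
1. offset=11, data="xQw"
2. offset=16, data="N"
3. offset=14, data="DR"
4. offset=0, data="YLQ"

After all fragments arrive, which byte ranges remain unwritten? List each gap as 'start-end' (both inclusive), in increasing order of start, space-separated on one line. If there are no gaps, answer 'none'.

Fragment 1: offset=11 len=3
Fragment 2: offset=16 len=1
Fragment 3: offset=14 len=2
Fragment 4: offset=0 len=3
Gaps: 3-10

Answer: 3-10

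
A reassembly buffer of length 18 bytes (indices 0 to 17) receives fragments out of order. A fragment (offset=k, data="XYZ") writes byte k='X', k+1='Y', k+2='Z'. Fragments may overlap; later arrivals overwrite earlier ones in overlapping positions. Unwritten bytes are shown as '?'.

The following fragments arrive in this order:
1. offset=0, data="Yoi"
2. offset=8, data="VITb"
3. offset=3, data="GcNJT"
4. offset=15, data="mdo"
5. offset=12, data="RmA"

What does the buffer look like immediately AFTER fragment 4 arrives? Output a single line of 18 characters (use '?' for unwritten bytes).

Answer: YoiGcNJTVITb???mdo

Derivation:
Fragment 1: offset=0 data="Yoi" -> buffer=Yoi???????????????
Fragment 2: offset=8 data="VITb" -> buffer=Yoi?????VITb??????
Fragment 3: offset=3 data="GcNJT" -> buffer=YoiGcNJTVITb??????
Fragment 4: offset=15 data="mdo" -> buffer=YoiGcNJTVITb???mdo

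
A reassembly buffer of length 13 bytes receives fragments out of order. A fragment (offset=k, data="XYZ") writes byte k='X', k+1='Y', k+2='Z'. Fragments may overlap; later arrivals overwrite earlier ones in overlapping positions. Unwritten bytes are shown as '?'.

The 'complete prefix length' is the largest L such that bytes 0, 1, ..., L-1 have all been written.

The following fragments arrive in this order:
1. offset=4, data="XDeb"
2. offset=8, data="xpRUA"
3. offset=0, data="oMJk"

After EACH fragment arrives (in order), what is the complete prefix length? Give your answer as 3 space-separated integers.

Answer: 0 0 13

Derivation:
Fragment 1: offset=4 data="XDeb" -> buffer=????XDeb????? -> prefix_len=0
Fragment 2: offset=8 data="xpRUA" -> buffer=????XDebxpRUA -> prefix_len=0
Fragment 3: offset=0 data="oMJk" -> buffer=oMJkXDebxpRUA -> prefix_len=13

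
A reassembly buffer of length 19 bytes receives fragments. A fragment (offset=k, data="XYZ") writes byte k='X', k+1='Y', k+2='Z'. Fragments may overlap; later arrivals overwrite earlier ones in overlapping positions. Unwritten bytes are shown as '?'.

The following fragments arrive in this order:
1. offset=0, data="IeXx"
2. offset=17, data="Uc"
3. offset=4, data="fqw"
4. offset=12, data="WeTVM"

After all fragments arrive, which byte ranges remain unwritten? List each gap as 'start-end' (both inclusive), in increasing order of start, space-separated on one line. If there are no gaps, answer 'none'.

Answer: 7-11

Derivation:
Fragment 1: offset=0 len=4
Fragment 2: offset=17 len=2
Fragment 3: offset=4 len=3
Fragment 4: offset=12 len=5
Gaps: 7-11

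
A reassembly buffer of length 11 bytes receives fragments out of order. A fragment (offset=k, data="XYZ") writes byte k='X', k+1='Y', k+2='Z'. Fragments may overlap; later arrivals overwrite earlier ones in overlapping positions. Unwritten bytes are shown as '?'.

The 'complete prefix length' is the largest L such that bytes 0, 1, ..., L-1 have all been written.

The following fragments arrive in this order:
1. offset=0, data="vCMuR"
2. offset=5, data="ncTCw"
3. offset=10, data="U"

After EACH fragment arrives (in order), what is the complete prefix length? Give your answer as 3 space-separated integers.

Fragment 1: offset=0 data="vCMuR" -> buffer=vCMuR?????? -> prefix_len=5
Fragment 2: offset=5 data="ncTCw" -> buffer=vCMuRncTCw? -> prefix_len=10
Fragment 3: offset=10 data="U" -> buffer=vCMuRncTCwU -> prefix_len=11

Answer: 5 10 11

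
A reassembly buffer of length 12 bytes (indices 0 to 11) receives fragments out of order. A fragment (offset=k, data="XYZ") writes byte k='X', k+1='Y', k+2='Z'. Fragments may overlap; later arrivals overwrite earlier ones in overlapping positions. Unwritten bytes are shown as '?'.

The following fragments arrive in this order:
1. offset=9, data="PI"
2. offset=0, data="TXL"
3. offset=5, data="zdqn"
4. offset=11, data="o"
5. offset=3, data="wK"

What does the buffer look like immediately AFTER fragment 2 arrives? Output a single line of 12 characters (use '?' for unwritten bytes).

Answer: TXL??????PI?

Derivation:
Fragment 1: offset=9 data="PI" -> buffer=?????????PI?
Fragment 2: offset=0 data="TXL" -> buffer=TXL??????PI?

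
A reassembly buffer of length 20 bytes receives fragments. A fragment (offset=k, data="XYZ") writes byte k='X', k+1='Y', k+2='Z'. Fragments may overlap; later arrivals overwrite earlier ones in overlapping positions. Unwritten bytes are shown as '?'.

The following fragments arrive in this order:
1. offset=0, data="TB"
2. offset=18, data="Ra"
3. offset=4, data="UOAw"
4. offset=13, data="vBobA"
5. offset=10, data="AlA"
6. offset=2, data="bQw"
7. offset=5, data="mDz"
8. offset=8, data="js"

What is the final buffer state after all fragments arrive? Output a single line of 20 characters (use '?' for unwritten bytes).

Fragment 1: offset=0 data="TB" -> buffer=TB??????????????????
Fragment 2: offset=18 data="Ra" -> buffer=TB????????????????Ra
Fragment 3: offset=4 data="UOAw" -> buffer=TB??UOAw??????????Ra
Fragment 4: offset=13 data="vBobA" -> buffer=TB??UOAw?????vBobARa
Fragment 5: offset=10 data="AlA" -> buffer=TB??UOAw??AlAvBobARa
Fragment 6: offset=2 data="bQw" -> buffer=TBbQwOAw??AlAvBobARa
Fragment 7: offset=5 data="mDz" -> buffer=TBbQwmDz??AlAvBobARa
Fragment 8: offset=8 data="js" -> buffer=TBbQwmDzjsAlAvBobARa

Answer: TBbQwmDzjsAlAvBobARa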